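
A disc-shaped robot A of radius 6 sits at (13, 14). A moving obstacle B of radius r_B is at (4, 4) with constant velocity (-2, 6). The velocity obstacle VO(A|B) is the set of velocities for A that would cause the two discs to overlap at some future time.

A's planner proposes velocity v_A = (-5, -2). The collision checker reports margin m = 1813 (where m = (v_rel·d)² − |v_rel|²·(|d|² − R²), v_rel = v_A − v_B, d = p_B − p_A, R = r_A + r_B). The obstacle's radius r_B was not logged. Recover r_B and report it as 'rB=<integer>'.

m = 1813
d = (-9, -10);  v_rel = (-3, -8),  |v_rel|² = 73
v_rel×d = (-3)·(-10) − (-8)·(-9) = -42
since m = R²·73 − (-42)²:  R² = (1764 + 1813) / 73 = 49
R = √49 = 7  ⇒  r_B = 7 − 6 = 1

rB=1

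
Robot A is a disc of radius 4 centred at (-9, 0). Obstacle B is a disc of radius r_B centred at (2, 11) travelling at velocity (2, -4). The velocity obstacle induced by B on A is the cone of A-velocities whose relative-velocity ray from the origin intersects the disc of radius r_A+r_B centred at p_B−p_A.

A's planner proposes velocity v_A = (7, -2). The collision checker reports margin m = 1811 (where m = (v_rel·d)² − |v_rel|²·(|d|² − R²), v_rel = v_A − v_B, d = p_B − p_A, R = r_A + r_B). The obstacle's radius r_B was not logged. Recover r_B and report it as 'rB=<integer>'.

m = 1811
d = (11, 11);  v_rel = (5, 2),  |v_rel|² = 29
v_rel×d = (5)·(11) − (2)·(11) = 33
since m = R²·29 − 33²:  R² = (1089 + 1811) / 29 = 100
R = √100 = 10  ⇒  r_B = 10 − 4 = 6

rB=6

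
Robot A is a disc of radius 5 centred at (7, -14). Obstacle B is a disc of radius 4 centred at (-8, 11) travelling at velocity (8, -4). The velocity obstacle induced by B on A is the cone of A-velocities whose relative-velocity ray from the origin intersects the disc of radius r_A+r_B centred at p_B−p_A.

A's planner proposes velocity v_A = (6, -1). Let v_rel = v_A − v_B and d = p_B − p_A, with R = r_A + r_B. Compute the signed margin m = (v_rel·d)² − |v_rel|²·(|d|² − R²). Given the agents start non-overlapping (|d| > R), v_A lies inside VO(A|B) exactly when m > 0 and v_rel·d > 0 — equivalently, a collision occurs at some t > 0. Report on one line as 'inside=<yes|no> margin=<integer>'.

d = (-15, 25),  |d|² = 850;  R = 5+4 = 9,  c = 850−9² = 769
v_rel = (-2, 3),  |v_rel|² = 13;  v_rel·d = (-2)·(-15) + (3)·(25) = 105
13·t² − 210·t + 769 = 0  ⇒  m = 105² − 13·769 = 1028
m = 1028 > 0,  v_rel·d = 105 > 0  ⇒  inside

inside=yes margin=1028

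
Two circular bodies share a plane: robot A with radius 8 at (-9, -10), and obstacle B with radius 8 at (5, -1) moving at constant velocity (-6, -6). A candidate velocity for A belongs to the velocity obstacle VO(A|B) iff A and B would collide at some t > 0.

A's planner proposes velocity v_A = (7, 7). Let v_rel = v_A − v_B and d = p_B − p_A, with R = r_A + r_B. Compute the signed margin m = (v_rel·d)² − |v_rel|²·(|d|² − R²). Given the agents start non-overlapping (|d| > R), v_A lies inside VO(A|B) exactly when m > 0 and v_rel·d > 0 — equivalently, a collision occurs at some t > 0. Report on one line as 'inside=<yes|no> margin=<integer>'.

d = (14, 9),  |d|² = 277;  R = 8+8 = 16,  c = 277−16² = 21
v_rel = (13, 13),  |v_rel|² = 338;  v_rel·d = (13)·(14) + (13)·(9) = 299
338·t² − 598·t + 21 = 0  ⇒  m = 299² − 338·21 = 82303
m = 82303 > 0,  v_rel·d = 299 > 0  ⇒  inside

inside=yes margin=82303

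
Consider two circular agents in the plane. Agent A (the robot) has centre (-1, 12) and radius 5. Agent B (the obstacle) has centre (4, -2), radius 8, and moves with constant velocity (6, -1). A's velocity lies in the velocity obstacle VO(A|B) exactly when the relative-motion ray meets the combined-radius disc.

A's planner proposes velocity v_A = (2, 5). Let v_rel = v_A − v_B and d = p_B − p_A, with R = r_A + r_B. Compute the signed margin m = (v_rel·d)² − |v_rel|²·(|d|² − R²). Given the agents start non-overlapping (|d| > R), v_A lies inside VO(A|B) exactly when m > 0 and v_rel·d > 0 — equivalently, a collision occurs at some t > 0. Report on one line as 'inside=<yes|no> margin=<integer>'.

d = (5, -14),  |d|² = 221;  R = 5+8 = 13,  c = 221−13² = 52
v_rel = (-4, 6),  |v_rel|² = 52;  v_rel·d = (-4)·(5) + (6)·(-14) = -104
52·t² + 208·t + 52 = 0  ⇒  m = (-104)² − 52·52 = 8112
m = 8112 > 0,  v_rel·d = -104 < 0  ⇒  outside

inside=no margin=8112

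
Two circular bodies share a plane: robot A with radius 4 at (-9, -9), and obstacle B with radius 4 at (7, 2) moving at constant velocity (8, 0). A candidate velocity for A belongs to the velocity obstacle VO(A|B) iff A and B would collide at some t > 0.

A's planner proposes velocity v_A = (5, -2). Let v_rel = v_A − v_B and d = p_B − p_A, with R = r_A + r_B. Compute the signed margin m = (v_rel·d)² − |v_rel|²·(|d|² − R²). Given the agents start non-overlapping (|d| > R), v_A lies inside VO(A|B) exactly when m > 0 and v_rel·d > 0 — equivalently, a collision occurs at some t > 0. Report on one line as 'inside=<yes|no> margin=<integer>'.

d = (16, 11),  |d|² = 377;  R = 4+4 = 8,  c = 377−8² = 313
v_rel = (-3, -2),  |v_rel|² = 13;  v_rel·d = (-3)·(16) + (-2)·(11) = -70
13·t² + 140·t + 313 = 0  ⇒  m = (-70)² − 13·313 = 831
m = 831 > 0,  v_rel·d = -70 < 0  ⇒  outside

inside=no margin=831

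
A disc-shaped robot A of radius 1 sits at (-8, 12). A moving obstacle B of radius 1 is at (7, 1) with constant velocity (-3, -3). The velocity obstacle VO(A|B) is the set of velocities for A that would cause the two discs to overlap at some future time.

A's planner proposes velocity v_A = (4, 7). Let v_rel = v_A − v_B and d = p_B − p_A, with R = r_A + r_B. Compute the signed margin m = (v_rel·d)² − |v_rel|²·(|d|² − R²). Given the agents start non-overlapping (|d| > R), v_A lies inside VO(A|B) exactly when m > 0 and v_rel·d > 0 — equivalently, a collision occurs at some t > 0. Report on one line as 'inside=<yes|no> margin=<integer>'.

d = (15, -11),  |d|² = 346;  R = 1+1 = 2,  c = 346−2² = 342
v_rel = (7, 10),  |v_rel|² = 149;  v_rel·d = (7)·(15) + (10)·(-11) = -5
149·t² + 10·t + 342 = 0  ⇒  m = (-5)² − 149·342 = -50933
m = -50933 < 0,  v_rel·d = -5 < 0  ⇒  outside

inside=no margin=-50933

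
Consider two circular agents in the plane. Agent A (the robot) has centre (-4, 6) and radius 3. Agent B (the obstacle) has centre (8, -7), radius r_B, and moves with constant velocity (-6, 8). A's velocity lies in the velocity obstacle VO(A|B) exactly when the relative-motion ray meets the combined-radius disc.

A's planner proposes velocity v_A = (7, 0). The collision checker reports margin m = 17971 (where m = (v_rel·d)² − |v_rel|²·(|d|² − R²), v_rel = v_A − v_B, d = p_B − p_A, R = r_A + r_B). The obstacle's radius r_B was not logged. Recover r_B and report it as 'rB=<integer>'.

m = 17971
d = (12, -13);  v_rel = (13, -8),  |v_rel|² = 233
v_rel×d = (13)·(-13) − (-8)·(12) = -73
since m = R²·233 − (-73)²:  R² = (5329 + 17971) / 233 = 100
R = √100 = 10  ⇒  r_B = 10 − 3 = 7

rB=7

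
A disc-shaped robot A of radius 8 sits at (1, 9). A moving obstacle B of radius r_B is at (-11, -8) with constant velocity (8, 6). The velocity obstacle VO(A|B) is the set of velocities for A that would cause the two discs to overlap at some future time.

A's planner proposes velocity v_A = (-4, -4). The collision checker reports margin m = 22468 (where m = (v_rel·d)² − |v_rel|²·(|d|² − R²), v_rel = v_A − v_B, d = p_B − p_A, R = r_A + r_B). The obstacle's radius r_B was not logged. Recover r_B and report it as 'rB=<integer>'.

m = 22468
d = (-12, -17);  v_rel = (-12, -10),  |v_rel|² = 244
v_rel×d = (-12)·(-17) − (-10)·(-12) = 84
since m = R²·244 − 84²:  R² = (7056 + 22468) / 244 = 121
R = √121 = 11  ⇒  r_B = 11 − 8 = 3

rB=3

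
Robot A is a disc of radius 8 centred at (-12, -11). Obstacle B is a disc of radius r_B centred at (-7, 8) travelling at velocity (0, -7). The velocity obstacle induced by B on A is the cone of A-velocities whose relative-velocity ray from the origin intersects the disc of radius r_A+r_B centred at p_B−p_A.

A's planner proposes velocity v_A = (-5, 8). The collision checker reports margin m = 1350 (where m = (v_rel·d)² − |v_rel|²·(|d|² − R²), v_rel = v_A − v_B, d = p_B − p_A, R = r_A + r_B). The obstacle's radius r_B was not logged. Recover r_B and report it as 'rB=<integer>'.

m = 1350
d = (5, 19);  v_rel = (-5, 15),  |v_rel|² = 250
v_rel×d = (-5)·(19) − (15)·(5) = -170
since m = R²·250 − (-170)²:  R² = (28900 + 1350) / 250 = 121
R = √121 = 11  ⇒  r_B = 11 − 8 = 3

rB=3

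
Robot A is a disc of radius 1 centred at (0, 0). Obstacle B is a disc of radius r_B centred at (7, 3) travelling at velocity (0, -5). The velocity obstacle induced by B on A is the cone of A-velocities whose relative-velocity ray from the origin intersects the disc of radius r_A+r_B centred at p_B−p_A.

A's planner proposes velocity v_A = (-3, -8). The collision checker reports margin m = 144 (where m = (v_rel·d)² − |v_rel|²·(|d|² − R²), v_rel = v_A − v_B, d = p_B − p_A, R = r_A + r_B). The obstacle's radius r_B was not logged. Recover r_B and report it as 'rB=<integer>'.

m = 144
d = (7, 3);  v_rel = (-3, -3),  |v_rel|² = 18
v_rel×d = (-3)·(3) − (-3)·(7) = 12
since m = R²·18 − 12²:  R² = (144 + 144) / 18 = 16
R = √16 = 4  ⇒  r_B = 4 − 1 = 3

rB=3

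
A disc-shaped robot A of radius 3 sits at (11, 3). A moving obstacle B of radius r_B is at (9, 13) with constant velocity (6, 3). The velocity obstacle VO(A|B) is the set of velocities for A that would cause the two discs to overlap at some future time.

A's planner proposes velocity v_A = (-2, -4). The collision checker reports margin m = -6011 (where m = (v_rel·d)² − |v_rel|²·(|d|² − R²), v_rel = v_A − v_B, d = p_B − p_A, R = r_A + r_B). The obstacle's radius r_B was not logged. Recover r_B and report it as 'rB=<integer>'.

m = -6011
d = (-2, 10);  v_rel = (-8, -7),  |v_rel|² = 113
v_rel×d = (-8)·(10) − (-7)·(-2) = -94
since m = R²·113 − (-94)²:  R² = (8836 + -6011) / 113 = 25
R = √25 = 5  ⇒  r_B = 5 − 3 = 2

rB=2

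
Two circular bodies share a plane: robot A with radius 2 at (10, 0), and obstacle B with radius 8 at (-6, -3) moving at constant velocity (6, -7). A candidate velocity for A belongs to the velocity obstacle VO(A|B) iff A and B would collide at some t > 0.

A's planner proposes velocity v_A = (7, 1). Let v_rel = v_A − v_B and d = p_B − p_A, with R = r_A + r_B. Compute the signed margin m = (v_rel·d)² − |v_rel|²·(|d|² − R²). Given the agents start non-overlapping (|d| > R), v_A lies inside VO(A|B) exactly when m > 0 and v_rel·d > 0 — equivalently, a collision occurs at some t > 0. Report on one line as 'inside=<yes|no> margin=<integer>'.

d = (-16, -3),  |d|² = 265;  R = 2+8 = 10,  c = 265−10² = 165
v_rel = (1, 8),  |v_rel|² = 65;  v_rel·d = (1)·(-16) + (8)·(-3) = -40
65·t² + 80·t + 165 = 0  ⇒  m = (-40)² − 65·165 = -9125
m = -9125 < 0,  v_rel·d = -40 < 0  ⇒  outside

inside=no margin=-9125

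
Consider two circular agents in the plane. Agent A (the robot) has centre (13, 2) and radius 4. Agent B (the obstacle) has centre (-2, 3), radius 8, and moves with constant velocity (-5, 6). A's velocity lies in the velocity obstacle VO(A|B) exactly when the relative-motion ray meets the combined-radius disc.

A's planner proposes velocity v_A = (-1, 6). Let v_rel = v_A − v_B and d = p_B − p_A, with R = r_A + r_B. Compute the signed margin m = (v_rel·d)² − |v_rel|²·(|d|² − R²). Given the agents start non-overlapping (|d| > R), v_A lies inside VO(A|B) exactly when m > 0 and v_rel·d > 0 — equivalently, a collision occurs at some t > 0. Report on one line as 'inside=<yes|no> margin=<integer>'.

d = (-15, 1),  |d|² = 226;  R = 4+8 = 12,  c = 226−12² = 82
v_rel = (4, 0),  |v_rel|² = 16;  v_rel·d = (4)·(-15) + (0)·(1) = -60
16·t² + 120·t + 82 = 0  ⇒  m = (-60)² − 16·82 = 2288
m = 2288 > 0,  v_rel·d = -60 < 0  ⇒  outside

inside=no margin=2288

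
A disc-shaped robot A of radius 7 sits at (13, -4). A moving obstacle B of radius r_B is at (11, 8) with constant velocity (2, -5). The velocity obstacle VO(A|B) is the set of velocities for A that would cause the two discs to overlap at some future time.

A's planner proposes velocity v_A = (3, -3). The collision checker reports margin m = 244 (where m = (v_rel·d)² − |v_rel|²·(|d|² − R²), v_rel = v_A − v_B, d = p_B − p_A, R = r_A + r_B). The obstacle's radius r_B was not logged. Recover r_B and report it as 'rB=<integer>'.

m = 244
d = (-2, 12);  v_rel = (1, 2),  |v_rel|² = 5
v_rel×d = (1)·(12) − (2)·(-2) = 16
since m = R²·5 − 16²:  R² = (256 + 244) / 5 = 100
R = √100 = 10  ⇒  r_B = 10 − 7 = 3

rB=3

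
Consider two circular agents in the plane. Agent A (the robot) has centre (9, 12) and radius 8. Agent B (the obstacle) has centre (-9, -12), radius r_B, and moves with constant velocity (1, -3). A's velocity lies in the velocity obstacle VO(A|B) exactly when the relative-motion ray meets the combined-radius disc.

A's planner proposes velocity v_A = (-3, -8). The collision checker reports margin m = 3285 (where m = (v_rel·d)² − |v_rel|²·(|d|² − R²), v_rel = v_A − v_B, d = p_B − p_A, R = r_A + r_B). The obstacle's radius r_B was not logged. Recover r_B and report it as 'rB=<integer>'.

m = 3285
d = (-18, -24);  v_rel = (-4, -5),  |v_rel|² = 41
v_rel×d = (-4)·(-24) − (-5)·(-18) = 6
since m = R²·41 − 6²:  R² = (36 + 3285) / 41 = 81
R = √81 = 9  ⇒  r_B = 9 − 8 = 1

rB=1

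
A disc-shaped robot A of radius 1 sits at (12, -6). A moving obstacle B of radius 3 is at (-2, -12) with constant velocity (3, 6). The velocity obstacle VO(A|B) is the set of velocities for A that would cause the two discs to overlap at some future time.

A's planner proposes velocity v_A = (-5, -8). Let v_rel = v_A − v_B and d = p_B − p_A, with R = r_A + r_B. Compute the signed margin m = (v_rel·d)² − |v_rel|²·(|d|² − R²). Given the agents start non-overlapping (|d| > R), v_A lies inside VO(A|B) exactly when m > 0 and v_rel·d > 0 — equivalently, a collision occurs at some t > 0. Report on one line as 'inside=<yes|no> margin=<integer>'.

d = (-14, -6),  |d|² = 232;  R = 1+3 = 4,  c = 232−4² = 216
v_rel = (-8, -14),  |v_rel|² = 260;  v_rel·d = (-8)·(-14) + (-14)·(-6) = 196
260·t² − 392·t + 216 = 0  ⇒  m = 196² − 260·216 = -17744
m = -17744 < 0,  v_rel·d = 196 > 0  ⇒  outside

inside=no margin=-17744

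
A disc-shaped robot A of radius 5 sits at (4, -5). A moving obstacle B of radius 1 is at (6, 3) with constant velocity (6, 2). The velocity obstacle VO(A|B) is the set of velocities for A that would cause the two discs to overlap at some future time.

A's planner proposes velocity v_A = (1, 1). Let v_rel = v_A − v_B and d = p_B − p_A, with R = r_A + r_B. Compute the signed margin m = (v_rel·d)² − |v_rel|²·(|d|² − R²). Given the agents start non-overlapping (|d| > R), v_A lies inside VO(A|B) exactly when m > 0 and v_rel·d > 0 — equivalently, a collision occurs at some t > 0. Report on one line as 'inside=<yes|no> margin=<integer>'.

d = (2, 8),  |d|² = 68;  R = 5+1 = 6,  c = 68−6² = 32
v_rel = (-5, -1),  |v_rel|² = 26;  v_rel·d = (-5)·(2) + (-1)·(8) = -18
26·t² + 36·t + 32 = 0  ⇒  m = (-18)² − 26·32 = -508
m = -508 < 0,  v_rel·d = -18 < 0  ⇒  outside

inside=no margin=-508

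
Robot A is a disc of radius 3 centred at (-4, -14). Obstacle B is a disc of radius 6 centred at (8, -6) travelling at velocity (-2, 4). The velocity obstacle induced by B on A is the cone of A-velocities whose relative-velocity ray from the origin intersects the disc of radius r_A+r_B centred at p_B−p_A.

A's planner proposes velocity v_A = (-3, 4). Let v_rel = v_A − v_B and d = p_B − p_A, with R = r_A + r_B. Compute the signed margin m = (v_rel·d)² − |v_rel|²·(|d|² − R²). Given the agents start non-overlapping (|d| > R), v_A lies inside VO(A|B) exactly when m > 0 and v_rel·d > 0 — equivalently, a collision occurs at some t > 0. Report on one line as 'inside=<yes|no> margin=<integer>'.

d = (12, 8),  |d|² = 208;  R = 3+6 = 9,  c = 208−9² = 127
v_rel = (-1, 0),  |v_rel|² = 1;  v_rel·d = (-1)·(12) + (0)·(8) = -12
1·t² + 24·t + 127 = 0  ⇒  m = (-12)² − 1·127 = 17
m = 17 > 0,  v_rel·d = -12 < 0  ⇒  outside

inside=no margin=17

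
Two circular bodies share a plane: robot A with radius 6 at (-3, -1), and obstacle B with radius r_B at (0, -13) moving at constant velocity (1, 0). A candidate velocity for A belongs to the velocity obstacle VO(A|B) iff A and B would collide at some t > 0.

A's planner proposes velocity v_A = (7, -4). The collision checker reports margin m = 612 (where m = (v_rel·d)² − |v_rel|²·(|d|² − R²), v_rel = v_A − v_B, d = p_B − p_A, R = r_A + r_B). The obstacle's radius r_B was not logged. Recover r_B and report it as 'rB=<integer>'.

m = 612
d = (3, -12);  v_rel = (6, -4),  |v_rel|² = 52
v_rel×d = (6)·(-12) − (-4)·(3) = -60
since m = R²·52 − (-60)²:  R² = (3600 + 612) / 52 = 81
R = √81 = 9  ⇒  r_B = 9 − 6 = 3

rB=3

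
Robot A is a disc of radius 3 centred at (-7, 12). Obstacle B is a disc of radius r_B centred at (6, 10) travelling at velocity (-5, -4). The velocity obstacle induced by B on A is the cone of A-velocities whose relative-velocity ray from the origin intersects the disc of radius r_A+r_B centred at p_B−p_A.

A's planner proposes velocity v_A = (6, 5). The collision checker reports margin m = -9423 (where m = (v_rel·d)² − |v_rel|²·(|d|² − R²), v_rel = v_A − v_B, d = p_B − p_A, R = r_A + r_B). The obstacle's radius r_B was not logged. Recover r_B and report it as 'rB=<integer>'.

m = -9423
d = (13, -2);  v_rel = (11, 9),  |v_rel|² = 202
v_rel×d = (11)·(-2) − (9)·(13) = -139
since m = R²·202 − (-139)²:  R² = (19321 + -9423) / 202 = 49
R = √49 = 7  ⇒  r_B = 7 − 3 = 4

rB=4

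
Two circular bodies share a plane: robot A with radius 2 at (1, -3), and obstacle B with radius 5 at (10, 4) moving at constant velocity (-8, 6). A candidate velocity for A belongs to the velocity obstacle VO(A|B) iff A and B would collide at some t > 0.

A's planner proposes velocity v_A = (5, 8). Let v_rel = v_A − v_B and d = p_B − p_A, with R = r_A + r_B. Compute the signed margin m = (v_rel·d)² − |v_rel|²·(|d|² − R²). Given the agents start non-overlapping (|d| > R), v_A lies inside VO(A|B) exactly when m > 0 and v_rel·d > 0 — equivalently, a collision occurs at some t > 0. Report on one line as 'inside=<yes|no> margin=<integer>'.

d = (9, 7),  |d|² = 130;  R = 2+5 = 7,  c = 130−7² = 81
v_rel = (13, 2),  |v_rel|² = 173;  v_rel·d = (13)·(9) + (2)·(7) = 131
173·t² − 262·t + 81 = 0  ⇒  m = 131² − 173·81 = 3148
m = 3148 > 0,  v_rel·d = 131 > 0  ⇒  inside

inside=yes margin=3148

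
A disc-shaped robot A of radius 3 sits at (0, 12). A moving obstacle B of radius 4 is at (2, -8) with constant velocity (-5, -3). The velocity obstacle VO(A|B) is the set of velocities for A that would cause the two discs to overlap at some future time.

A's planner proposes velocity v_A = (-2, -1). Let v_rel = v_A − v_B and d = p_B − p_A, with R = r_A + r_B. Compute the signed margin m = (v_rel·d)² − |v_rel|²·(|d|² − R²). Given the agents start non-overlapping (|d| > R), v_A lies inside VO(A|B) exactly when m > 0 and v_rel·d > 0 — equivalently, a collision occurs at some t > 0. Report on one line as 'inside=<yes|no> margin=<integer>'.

d = (2, -20),  |d|² = 404;  R = 3+4 = 7,  c = 404−7² = 355
v_rel = (3, 2),  |v_rel|² = 13;  v_rel·d = (3)·(2) + (2)·(-20) = -34
13·t² + 68·t + 355 = 0  ⇒  m = (-34)² − 13·355 = -3459
m = -3459 < 0,  v_rel·d = -34 < 0  ⇒  outside

inside=no margin=-3459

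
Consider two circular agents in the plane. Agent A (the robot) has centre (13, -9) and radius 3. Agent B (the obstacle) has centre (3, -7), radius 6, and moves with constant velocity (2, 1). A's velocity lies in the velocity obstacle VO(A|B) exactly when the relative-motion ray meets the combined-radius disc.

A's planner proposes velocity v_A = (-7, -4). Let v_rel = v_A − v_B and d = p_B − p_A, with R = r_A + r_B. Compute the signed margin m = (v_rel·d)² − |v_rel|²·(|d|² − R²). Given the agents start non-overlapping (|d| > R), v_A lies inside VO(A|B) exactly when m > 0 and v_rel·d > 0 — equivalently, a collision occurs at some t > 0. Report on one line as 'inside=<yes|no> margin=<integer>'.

d = (-10, 2),  |d|² = 104;  R = 3+6 = 9,  c = 104−9² = 23
v_rel = (-9, -5),  |v_rel|² = 106;  v_rel·d = (-9)·(-10) + (-5)·(2) = 80
106·t² − 160·t + 23 = 0  ⇒  m = 80² − 106·23 = 3962
m = 3962 > 0,  v_rel·d = 80 > 0  ⇒  inside

inside=yes margin=3962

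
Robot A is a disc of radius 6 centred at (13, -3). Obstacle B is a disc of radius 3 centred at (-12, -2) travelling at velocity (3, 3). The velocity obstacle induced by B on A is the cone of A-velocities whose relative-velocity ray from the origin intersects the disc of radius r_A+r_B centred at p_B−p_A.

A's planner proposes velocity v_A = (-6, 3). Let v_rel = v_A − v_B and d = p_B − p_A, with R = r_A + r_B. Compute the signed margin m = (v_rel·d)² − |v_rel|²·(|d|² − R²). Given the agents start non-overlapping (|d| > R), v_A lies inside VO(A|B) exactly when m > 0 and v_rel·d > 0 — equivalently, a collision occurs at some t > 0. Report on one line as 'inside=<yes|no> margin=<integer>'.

d = (-25, 1),  |d|² = 626;  R = 6+3 = 9,  c = 626−9² = 545
v_rel = (-9, 0),  |v_rel|² = 81;  v_rel·d = (-9)·(-25) + (0)·(1) = 225
81·t² − 450·t + 545 = 0  ⇒  m = 225² − 81·545 = 6480
m = 6480 > 0,  v_rel·d = 225 > 0  ⇒  inside

inside=yes margin=6480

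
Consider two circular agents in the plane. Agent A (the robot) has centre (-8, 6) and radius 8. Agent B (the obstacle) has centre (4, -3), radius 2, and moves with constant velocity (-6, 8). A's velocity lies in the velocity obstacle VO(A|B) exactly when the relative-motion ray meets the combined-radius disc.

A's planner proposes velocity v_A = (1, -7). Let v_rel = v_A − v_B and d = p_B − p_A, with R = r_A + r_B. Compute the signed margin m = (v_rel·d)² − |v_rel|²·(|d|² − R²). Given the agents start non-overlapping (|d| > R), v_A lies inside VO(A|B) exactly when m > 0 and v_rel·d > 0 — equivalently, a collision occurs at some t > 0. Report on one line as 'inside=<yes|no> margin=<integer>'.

d = (12, -9),  |d|² = 225;  R = 8+2 = 10,  c = 225−10² = 125
v_rel = (7, -15),  |v_rel|² = 274;  v_rel·d = (7)·(12) + (-15)·(-9) = 219
274·t² − 438·t + 125 = 0  ⇒  m = 219² − 274·125 = 13711
m = 13711 > 0,  v_rel·d = 219 > 0  ⇒  inside

inside=yes margin=13711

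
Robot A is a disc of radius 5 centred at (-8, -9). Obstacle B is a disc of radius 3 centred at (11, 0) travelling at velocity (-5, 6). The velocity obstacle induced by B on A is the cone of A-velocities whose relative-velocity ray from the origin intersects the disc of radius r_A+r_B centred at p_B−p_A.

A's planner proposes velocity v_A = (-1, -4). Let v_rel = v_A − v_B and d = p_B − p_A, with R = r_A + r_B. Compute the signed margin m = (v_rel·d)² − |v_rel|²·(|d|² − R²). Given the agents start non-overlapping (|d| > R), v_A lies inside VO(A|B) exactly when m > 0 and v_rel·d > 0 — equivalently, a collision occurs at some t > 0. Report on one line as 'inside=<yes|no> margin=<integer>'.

d = (19, 9),  |d|² = 442;  R = 5+3 = 8,  c = 442−8² = 378
v_rel = (4, -10),  |v_rel|² = 116;  v_rel·d = (4)·(19) + (-10)·(9) = -14
116·t² + 28·t + 378 = 0  ⇒  m = (-14)² − 116·378 = -43652
m = -43652 < 0,  v_rel·d = -14 < 0  ⇒  outside

inside=no margin=-43652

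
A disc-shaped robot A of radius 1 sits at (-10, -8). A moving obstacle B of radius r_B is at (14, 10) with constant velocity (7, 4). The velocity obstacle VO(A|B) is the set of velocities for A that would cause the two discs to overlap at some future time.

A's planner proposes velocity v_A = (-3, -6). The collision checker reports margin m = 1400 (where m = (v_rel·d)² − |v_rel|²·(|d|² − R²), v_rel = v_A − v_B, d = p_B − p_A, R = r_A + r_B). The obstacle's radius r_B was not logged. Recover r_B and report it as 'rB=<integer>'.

m = 1400
d = (24, 18);  v_rel = (-10, -10),  |v_rel|² = 200
v_rel×d = (-10)·(18) − (-10)·(24) = 60
since m = R²·200 − 60²:  R² = (3600 + 1400) / 200 = 25
R = √25 = 5  ⇒  r_B = 5 − 1 = 4

rB=4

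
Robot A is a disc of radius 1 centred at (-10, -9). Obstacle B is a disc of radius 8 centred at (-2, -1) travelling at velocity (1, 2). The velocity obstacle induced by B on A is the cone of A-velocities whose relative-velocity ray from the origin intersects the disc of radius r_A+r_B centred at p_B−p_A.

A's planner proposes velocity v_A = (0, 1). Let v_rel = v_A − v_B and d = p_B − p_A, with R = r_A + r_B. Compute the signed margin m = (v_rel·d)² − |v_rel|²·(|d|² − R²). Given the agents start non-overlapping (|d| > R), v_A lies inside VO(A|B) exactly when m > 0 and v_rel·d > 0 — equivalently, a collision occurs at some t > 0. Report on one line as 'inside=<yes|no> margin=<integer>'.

d = (8, 8),  |d|² = 128;  R = 1+8 = 9,  c = 128−9² = 47
v_rel = (-1, -1),  |v_rel|² = 2;  v_rel·d = (-1)·(8) + (-1)·(8) = -16
2·t² + 32·t + 47 = 0  ⇒  m = (-16)² − 2·47 = 162
m = 162 > 0,  v_rel·d = -16 < 0  ⇒  outside

inside=no margin=162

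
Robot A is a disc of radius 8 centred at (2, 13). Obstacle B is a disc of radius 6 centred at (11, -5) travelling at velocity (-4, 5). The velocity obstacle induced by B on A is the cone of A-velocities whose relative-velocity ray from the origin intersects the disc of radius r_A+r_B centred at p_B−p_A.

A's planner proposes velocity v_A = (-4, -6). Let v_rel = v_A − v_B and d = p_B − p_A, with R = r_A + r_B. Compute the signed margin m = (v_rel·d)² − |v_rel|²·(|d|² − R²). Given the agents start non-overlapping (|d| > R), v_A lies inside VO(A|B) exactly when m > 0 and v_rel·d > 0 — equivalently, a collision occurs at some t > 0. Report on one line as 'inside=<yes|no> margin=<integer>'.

d = (9, -18),  |d|² = 405;  R = 8+6 = 14,  c = 405−14² = 209
v_rel = (0, -11),  |v_rel|² = 121;  v_rel·d = (0)·(9) + (-11)·(-18) = 198
121·t² − 396·t + 209 = 0  ⇒  m = 198² − 121·209 = 13915
m = 13915 > 0,  v_rel·d = 198 > 0  ⇒  inside

inside=yes margin=13915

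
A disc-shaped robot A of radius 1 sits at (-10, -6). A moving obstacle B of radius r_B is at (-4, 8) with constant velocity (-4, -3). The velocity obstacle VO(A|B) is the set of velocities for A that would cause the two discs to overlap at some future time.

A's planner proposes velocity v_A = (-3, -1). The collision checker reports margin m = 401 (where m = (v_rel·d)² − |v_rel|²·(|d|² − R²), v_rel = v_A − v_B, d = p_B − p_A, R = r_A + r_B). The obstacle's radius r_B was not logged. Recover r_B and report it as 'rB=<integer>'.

m = 401
d = (6, 14);  v_rel = (1, 2),  |v_rel|² = 5
v_rel×d = (1)·(14) − (2)·(6) = 2
since m = R²·5 − 2²:  R² = (4 + 401) / 5 = 81
R = √81 = 9  ⇒  r_B = 9 − 1 = 8

rB=8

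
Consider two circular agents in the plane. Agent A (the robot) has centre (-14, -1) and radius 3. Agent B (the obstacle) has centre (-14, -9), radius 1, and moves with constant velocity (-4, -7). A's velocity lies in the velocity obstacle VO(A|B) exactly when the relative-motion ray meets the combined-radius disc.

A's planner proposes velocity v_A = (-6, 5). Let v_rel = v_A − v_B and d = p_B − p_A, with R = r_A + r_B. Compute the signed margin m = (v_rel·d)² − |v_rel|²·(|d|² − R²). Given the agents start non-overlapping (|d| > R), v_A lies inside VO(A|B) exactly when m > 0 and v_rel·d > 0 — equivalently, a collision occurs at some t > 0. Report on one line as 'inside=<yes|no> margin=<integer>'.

d = (0, -8),  |d|² = 64;  R = 3+1 = 4,  c = 64−4² = 48
v_rel = (-2, 12),  |v_rel|² = 148;  v_rel·d = (-2)·(0) + (12)·(-8) = -96
148·t² + 192·t + 48 = 0  ⇒  m = (-96)² − 148·48 = 2112
m = 2112 > 0,  v_rel·d = -96 < 0  ⇒  outside

inside=no margin=2112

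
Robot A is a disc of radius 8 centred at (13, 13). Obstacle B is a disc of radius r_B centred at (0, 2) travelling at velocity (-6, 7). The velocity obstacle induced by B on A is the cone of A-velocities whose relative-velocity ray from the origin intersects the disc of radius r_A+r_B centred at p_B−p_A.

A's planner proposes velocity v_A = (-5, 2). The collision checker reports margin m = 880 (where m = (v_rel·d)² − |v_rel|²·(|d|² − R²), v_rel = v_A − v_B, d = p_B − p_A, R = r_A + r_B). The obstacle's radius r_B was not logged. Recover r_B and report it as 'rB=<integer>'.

m = 880
d = (-13, -11);  v_rel = (1, -5),  |v_rel|² = 26
v_rel×d = (1)·(-11) − (-5)·(-13) = -76
since m = R²·26 − (-76)²:  R² = (5776 + 880) / 26 = 256
R = √256 = 16  ⇒  r_B = 16 − 8 = 8

rB=8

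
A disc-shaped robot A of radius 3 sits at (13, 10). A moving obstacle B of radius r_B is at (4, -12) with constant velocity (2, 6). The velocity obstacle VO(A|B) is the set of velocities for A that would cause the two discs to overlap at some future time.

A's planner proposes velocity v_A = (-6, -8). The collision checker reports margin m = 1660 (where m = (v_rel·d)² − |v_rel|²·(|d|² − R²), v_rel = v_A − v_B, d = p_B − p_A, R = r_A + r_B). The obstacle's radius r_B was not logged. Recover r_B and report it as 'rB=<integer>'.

m = 1660
d = (-9, -22);  v_rel = (-8, -14),  |v_rel|² = 260
v_rel×d = (-8)·(-22) − (-14)·(-9) = 50
since m = R²·260 − 50²:  R² = (2500 + 1660) / 260 = 16
R = √16 = 4  ⇒  r_B = 4 − 3 = 1

rB=1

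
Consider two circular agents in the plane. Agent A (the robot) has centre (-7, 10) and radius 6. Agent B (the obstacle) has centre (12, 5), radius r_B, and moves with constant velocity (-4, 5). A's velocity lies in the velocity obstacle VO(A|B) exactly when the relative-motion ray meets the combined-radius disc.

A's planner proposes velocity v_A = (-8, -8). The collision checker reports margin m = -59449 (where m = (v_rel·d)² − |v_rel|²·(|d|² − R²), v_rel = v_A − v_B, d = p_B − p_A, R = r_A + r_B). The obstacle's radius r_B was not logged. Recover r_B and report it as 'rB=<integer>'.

m = -59449
d = (19, -5);  v_rel = (-4, -13),  |v_rel|² = 185
v_rel×d = (-4)·(-5) − (-13)·(19) = 267
since m = R²·185 − 267²:  R² = (71289 + -59449) / 185 = 64
R = √64 = 8  ⇒  r_B = 8 − 6 = 2

rB=2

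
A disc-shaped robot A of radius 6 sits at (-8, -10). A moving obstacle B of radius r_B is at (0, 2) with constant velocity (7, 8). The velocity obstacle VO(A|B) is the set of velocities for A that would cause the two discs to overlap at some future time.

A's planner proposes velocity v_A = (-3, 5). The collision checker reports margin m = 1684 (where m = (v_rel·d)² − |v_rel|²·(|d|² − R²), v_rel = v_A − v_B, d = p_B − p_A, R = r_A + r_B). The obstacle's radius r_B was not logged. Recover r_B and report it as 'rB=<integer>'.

m = 1684
d = (8, 12);  v_rel = (-10, -3),  |v_rel|² = 109
v_rel×d = (-10)·(12) − (-3)·(8) = -96
since m = R²·109 − (-96)²:  R² = (9216 + 1684) / 109 = 100
R = √100 = 10  ⇒  r_B = 10 − 6 = 4

rB=4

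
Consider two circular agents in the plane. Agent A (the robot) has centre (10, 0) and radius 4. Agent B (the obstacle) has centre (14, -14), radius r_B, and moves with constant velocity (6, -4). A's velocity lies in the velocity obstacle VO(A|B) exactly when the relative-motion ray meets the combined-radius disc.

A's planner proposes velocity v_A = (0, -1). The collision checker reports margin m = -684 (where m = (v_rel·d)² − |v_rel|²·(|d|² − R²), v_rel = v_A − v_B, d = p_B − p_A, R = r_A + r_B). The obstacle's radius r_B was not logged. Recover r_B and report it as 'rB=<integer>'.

m = -684
d = (4, -14);  v_rel = (-6, 3),  |v_rel|² = 45
v_rel×d = (-6)·(-14) − (3)·(4) = 72
since m = R²·45 − 72²:  R² = (5184 + -684) / 45 = 100
R = √100 = 10  ⇒  r_B = 10 − 4 = 6

rB=6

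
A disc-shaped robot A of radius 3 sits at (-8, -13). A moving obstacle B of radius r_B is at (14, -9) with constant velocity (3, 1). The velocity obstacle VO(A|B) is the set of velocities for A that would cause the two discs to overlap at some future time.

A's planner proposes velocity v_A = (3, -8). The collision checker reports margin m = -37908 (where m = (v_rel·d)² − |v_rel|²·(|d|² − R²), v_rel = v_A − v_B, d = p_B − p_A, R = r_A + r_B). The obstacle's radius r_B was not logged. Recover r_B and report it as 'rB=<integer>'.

m = -37908
d = (22, 4);  v_rel = (0, -9),  |v_rel|² = 81
v_rel×d = (0)·(4) − (-9)·(22) = 198
since m = R²·81 − 198²:  R² = (39204 + -37908) / 81 = 16
R = √16 = 4  ⇒  r_B = 4 − 3 = 1

rB=1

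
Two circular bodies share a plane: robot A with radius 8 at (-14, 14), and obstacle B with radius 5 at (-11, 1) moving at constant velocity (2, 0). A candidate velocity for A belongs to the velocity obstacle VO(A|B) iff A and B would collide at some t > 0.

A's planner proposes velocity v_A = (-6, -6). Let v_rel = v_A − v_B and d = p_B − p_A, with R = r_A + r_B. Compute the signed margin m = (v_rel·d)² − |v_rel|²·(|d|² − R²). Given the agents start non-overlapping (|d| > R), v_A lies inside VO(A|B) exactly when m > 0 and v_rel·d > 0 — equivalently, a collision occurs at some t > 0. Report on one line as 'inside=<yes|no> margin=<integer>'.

d = (3, -13),  |d|² = 178;  R = 8+5 = 13,  c = 178−13² = 9
v_rel = (-8, -6),  |v_rel|² = 100;  v_rel·d = (-8)·(3) + (-6)·(-13) = 54
100·t² − 108·t + 9 = 0  ⇒  m = 54² − 100·9 = 2016
m = 2016 > 0,  v_rel·d = 54 > 0  ⇒  inside

inside=yes margin=2016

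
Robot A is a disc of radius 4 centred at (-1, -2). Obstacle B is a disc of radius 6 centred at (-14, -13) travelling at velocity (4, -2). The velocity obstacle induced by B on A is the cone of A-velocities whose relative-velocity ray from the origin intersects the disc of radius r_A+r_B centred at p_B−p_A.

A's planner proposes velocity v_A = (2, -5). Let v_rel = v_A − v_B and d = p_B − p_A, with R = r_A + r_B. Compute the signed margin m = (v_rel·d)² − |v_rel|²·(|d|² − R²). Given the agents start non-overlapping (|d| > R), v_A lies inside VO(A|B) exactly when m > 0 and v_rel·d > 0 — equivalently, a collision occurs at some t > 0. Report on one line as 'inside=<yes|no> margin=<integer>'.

d = (-13, -11),  |d|² = 290;  R = 4+6 = 10,  c = 290−10² = 190
v_rel = (-2, -3),  |v_rel|² = 13;  v_rel·d = (-2)·(-13) + (-3)·(-11) = 59
13·t² − 118·t + 190 = 0  ⇒  m = 59² − 13·190 = 1011
m = 1011 > 0,  v_rel·d = 59 > 0  ⇒  inside

inside=yes margin=1011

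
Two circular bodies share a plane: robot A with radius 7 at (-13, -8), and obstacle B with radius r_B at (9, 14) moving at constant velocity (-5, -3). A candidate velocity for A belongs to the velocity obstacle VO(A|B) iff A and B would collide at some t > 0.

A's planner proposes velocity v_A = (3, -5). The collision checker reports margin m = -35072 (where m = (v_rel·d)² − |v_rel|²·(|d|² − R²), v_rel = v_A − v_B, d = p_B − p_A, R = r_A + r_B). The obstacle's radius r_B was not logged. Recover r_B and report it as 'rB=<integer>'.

m = -35072
d = (22, 22);  v_rel = (8, -2),  |v_rel|² = 68
v_rel×d = (8)·(22) − (-2)·(22) = 220
since m = R²·68 − 220²:  R² = (48400 + -35072) / 68 = 196
R = √196 = 14  ⇒  r_B = 14 − 7 = 7

rB=7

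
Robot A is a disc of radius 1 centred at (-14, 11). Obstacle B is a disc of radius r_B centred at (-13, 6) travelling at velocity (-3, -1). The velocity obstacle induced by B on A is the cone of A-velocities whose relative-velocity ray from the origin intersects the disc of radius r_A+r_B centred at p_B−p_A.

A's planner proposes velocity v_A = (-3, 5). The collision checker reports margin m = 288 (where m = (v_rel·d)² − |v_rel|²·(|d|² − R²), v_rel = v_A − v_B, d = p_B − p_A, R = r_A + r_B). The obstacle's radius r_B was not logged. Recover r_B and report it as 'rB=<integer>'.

m = 288
d = (1, -5);  v_rel = (0, 6),  |v_rel|² = 36
v_rel×d = (0)·(-5) − (6)·(1) = -6
since m = R²·36 − (-6)²:  R² = (36 + 288) / 36 = 9
R = √9 = 3  ⇒  r_B = 3 − 1 = 2

rB=2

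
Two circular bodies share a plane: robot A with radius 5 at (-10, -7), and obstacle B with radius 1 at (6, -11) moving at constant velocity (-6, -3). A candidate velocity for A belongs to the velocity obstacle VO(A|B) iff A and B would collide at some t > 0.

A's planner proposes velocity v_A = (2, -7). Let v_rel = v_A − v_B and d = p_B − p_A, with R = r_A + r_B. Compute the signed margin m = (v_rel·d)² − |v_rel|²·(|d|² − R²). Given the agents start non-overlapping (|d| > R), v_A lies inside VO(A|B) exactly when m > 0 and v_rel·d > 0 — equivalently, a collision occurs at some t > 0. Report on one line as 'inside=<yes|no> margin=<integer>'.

d = (16, -4),  |d|² = 272;  R = 5+1 = 6,  c = 272−6² = 236
v_rel = (8, -4),  |v_rel|² = 80;  v_rel·d = (8)·(16) + (-4)·(-4) = 144
80·t² − 288·t + 236 = 0  ⇒  m = 144² − 80·236 = 1856
m = 1856 > 0,  v_rel·d = 144 > 0  ⇒  inside

inside=yes margin=1856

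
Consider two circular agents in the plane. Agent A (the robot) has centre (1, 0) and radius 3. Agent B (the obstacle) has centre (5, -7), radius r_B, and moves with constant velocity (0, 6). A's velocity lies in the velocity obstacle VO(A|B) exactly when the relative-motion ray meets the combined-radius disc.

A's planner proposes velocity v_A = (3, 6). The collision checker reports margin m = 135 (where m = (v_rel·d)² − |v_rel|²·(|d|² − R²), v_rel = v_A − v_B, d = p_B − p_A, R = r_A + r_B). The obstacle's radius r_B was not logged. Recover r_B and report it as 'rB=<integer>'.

m = 135
d = (4, -7);  v_rel = (3, 0),  |v_rel|² = 9
v_rel×d = (3)·(-7) − (0)·(4) = -21
since m = R²·9 − (-21)²:  R² = (441 + 135) / 9 = 64
R = √64 = 8  ⇒  r_B = 8 − 3 = 5

rB=5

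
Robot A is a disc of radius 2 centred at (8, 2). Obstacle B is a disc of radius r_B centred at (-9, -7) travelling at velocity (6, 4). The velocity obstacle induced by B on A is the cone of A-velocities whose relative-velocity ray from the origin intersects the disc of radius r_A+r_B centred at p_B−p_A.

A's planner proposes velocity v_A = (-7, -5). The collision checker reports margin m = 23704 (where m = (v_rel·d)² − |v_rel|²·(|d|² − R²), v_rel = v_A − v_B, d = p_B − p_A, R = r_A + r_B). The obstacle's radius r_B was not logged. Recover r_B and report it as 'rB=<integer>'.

m = 23704
d = (-17, -9);  v_rel = (-13, -9),  |v_rel|² = 250
v_rel×d = (-13)·(-9) − (-9)·(-17) = -36
since m = R²·250 − (-36)²:  R² = (1296 + 23704) / 250 = 100
R = √100 = 10  ⇒  r_B = 10 − 2 = 8

rB=8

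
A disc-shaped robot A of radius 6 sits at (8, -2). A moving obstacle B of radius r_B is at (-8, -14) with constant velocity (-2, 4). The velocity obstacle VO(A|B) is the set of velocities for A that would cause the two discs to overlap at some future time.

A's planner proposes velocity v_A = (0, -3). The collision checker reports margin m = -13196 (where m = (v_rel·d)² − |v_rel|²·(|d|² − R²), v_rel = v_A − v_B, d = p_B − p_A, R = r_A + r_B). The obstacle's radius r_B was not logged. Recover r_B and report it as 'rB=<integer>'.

m = -13196
d = (-16, -12);  v_rel = (2, -7),  |v_rel|² = 53
v_rel×d = (2)·(-12) − (-7)·(-16) = -136
since m = R²·53 − (-136)²:  R² = (18496 + -13196) / 53 = 100
R = √100 = 10  ⇒  r_B = 10 − 6 = 4

rB=4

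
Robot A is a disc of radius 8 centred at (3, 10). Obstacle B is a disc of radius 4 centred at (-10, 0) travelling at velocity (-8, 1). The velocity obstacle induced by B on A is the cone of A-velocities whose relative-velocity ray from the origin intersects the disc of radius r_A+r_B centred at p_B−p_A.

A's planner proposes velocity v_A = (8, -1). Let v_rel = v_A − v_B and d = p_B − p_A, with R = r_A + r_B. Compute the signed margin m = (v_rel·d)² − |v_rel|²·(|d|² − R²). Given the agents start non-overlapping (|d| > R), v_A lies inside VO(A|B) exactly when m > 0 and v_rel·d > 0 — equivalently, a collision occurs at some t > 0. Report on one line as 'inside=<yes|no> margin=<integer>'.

d = (-13, -10),  |d|² = 269;  R = 8+4 = 12,  c = 269−12² = 125
v_rel = (16, -2),  |v_rel|² = 260;  v_rel·d = (16)·(-13) + (-2)·(-10) = -188
260·t² + 376·t + 125 = 0  ⇒  m = (-188)² − 260·125 = 2844
m = 2844 > 0,  v_rel·d = -188 < 0  ⇒  outside

inside=no margin=2844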